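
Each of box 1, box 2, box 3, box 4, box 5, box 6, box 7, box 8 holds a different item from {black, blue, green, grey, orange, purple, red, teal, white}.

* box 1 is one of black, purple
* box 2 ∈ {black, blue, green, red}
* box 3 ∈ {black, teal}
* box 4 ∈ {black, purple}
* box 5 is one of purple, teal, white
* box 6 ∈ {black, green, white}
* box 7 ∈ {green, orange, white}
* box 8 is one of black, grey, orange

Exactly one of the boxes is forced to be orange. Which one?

box 1 and box 4 share exactly the 2 values {black, purple}; by pigeonhole those values go to them, so strike black, purple from box 2, box 3, box 5, box 6, box 8.
That leaves box 3 = teal. Remove teal from box 5.
box 5 has just one choice, so box 5 = white. So box 6, box 7 can't be white.
box 6's domain is down to {green}, so box 6 = green. Remove green from box 2, box 7.
So orange goes to box 7.

box 7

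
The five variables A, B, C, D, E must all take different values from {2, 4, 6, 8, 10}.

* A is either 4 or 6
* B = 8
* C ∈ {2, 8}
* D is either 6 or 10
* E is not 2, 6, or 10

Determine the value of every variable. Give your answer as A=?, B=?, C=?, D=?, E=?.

A=6, B=8, C=2, D=10, E=4

B has just one choice, so B = 8. So C, E can't be 8.
That leaves C = 2.
E must be 4 (only option left). Eliminate 4 elsewhere: A.
A's domain is down to {6}, so A = 6. Strike 6 from D.
D's domain is down to {10}, so D = 10.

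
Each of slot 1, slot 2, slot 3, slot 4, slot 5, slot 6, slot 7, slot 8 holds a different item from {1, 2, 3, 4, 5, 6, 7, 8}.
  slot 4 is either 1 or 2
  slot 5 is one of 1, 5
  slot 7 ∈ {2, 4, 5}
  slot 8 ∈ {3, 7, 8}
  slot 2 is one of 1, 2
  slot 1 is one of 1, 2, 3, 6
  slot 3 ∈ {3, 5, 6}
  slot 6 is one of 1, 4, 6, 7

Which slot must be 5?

slot 5

Among the 8 variables, 8 fits only slot 8 (and all 8 values in {1, 2, 3, 4, 5, 6, 7, 8} must be used), so slot 8 = 8.
The 7 still-open variables draw from only 7 values {1, 2, 3, 4, 5, 6, 7}, so each is used; only slot 6 can be 7, hence slot 6 = 7.
Among the 6 still-open variables, 4 fits only slot 7 (and all 6 values in {1, 2, 3, 4, 5, 6} must be used), so slot 7 = 4.
slot 2 and slot 4 share exactly the 2 values {1, 2}; by pigeonhole those values go to them, so strike 1, 2 from slot 1, slot 5.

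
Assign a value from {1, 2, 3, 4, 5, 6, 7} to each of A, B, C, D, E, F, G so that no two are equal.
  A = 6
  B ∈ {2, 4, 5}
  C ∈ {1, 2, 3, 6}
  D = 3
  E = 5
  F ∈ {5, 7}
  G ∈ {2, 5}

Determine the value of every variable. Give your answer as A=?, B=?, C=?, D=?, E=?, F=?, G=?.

A has just one choice, so A = 6. Strike 6 from C.
D has just one choice, so D = 3. Remove 3 from C.
E has just one choice, so E = 5. Eliminate 5 elsewhere: B, F, G.
F's domain is down to {7}, so F = 7.
G must be 2 (only option left). Strike 2 from B, C.
B's domain is down to {4}, so B = 4.
C must be 1 (only option left).

A=6, B=4, C=1, D=3, E=5, F=7, G=2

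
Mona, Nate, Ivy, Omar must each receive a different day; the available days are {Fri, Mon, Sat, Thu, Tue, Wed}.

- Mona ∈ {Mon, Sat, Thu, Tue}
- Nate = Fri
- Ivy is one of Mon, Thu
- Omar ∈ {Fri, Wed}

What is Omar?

Wed

Nate must be Fri (only option left). Eliminate Fri elsewhere: Omar.
So Omar = Wed.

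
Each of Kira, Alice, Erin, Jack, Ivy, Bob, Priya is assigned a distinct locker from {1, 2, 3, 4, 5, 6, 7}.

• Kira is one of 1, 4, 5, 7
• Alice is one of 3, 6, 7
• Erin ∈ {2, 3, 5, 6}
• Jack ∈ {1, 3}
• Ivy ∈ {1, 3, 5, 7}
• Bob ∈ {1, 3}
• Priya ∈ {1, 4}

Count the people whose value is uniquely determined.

3

The 7 variables together cover exactly {1, 2, 3, 4, 5, 6, 7} — 7 values for 7 variables — and 2 appears only in Erin's list, so Erin = 2.
The 6 still-open variables together cover exactly {1, 3, 4, 5, 6, 7} — 6 values for 6 variables — and 6 appears only in Alice's list, so Alice = 6.
The 2 variables Jack and Bob are confined to {1, 3}, which locks those values in; drop them from Kira, Ivy, Priya.
Priya has just one choice, so Priya = 4. So Kira can't be 4.
Determined: Alice=6, Erin=2, Priya=4. The other people each still have more than one consistent value. That makes 3.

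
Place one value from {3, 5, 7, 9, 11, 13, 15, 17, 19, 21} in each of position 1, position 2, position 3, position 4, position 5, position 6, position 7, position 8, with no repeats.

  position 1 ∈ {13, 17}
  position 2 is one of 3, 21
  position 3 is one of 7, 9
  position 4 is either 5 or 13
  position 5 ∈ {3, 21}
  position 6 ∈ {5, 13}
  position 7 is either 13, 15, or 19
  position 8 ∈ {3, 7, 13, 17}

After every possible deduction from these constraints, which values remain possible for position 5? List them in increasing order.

3, 21

position 2 and position 5 share exactly the 2 values {3, 21}; by pigeonhole those values go to them, so strike 3, 21 from position 8.
position 4 and position 6 share exactly the 2 values {5, 13}; by pigeonhole those values go to them, so strike 5, 13 from position 1, position 7, position 8.
position 1 must be 17 (only option left). Strike 17 from position 8.
That leaves position 8 = 7. Eliminate 7 elsewhere: position 3.
That leaves position 3 = 9.
No further eliminations apply; position 5 can still be any of 3, 21.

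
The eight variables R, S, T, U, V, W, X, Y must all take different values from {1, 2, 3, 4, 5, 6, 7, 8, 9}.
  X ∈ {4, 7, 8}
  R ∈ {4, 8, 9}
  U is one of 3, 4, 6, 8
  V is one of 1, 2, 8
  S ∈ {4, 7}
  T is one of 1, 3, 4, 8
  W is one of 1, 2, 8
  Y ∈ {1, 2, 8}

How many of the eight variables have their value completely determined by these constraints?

The 8 variables together cover exactly {1, 2, 3, 4, 6, 7, 8, 9} — 8 values for 8 variables — and 6 appears only in U's list, so U = 6.
The 7 still-open variables draw from only 7 values {1, 2, 3, 4, 7, 8, 9}, so each is used; only T can be 3, hence T = 3.
Among the 6 still-open variables, 9 fits only R (and all 6 values in {1, 2, 4, 7, 8, 9} must be used), so R = 9.
V, W, Y between them cover only {1, 2, 8} — a naked triple. Remove those values from X.
Determined: R=9, T=3, U=6. The other variables each still have more than one consistent value. That makes 3.

3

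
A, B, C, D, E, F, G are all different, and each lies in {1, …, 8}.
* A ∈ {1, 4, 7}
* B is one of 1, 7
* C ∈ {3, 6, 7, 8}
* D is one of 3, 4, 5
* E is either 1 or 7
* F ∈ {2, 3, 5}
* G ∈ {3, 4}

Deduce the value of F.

2

B and E share exactly the 2 values {1, 7}; by pigeonhole those values go to them, so strike 1, 7 from A, C.
A has just one choice, so A = 4. Remove 4 from D, G.
G must be 3 (only option left). Strike 3 from C, D, F.
D has just one choice, so D = 5. Remove 5 from F.
So F = 2.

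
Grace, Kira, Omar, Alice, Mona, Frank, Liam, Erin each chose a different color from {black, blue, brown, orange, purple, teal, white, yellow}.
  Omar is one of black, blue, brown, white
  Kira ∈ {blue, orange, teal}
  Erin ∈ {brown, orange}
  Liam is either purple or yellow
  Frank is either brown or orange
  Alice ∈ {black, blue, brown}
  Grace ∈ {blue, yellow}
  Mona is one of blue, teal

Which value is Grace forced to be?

The 8 variables together cover exactly {black, blue, brown, orange, purple, teal, white, yellow} — 8 values for 8 variables — and purple appears only in Liam's list, so Liam = purple.
Among the 7 still-open variables, white fits only Omar (and all 7 values in {black, blue, brown, orange, teal, white, yellow} must be used), so Omar = white.
Among the 6 still-open variables, black fits only Alice (and all 6 values in {black, blue, brown, orange, teal, yellow} must be used), so Alice = black.
The 5 still-open variables together cover exactly {blue, brown, orange, teal, yellow} — 5 values for 5 variables — and yellow appears only in Grace's list, so Grace = yellow.

yellow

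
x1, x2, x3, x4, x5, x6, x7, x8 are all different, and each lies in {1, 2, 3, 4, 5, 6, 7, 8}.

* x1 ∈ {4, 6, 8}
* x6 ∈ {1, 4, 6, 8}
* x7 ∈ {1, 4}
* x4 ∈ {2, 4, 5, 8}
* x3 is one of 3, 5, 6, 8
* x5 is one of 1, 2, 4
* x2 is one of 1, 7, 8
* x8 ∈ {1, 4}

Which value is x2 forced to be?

The 8 variables together cover exactly {1, 2, 3, 4, 5, 6, 7, 8} — 8 values for 8 variables — and 3 appears only in x3's list, so x3 = 3.
Among the 7 still-open variables, 5 fits only x4 (and all 7 values in {1, 2, 4, 5, 6, 7, 8} must be used), so x4 = 5.
The 6 still-open variables together cover exactly {1, 2, 4, 6, 7, 8} — 6 values for 6 variables — and 2 appears only in x5's list, so x5 = 2.
The 5 still-open variables together cover exactly {1, 4, 6, 7, 8} — 5 values for 5 variables — and 7 appears only in x2's list, so x2 = 7.

7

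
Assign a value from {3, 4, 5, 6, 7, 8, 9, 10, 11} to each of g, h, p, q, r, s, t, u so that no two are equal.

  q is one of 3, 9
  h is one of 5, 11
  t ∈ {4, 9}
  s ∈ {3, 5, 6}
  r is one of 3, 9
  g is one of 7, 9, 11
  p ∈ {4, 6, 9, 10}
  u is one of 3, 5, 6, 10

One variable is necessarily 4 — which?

t

The 8 variables together cover exactly {3, 4, 5, 6, 7, 9, 10, 11} — 8 values for 8 variables — and 7 appears only in g's list, so g = 7.
Among the 7 still-open variables, 11 fits only h (and all 7 values in {3, 4, 5, 6, 9, 10, 11} must be used), so h = 11.
The 2 variables q and r are confined to {3, 9}, which locks those values in; drop them from p, s, t, u.
So 4 goes to t.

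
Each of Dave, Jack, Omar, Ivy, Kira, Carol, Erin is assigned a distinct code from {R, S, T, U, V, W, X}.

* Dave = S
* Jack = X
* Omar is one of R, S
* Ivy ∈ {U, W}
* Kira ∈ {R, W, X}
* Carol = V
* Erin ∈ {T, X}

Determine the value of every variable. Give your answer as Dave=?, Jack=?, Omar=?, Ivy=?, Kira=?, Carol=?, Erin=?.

Dave=S, Jack=X, Omar=R, Ivy=U, Kira=W, Carol=V, Erin=T

Dave has just one choice, so Dave = S. Eliminate S elsewhere: Omar.
That leaves Jack = X. So Kira, Erin can't be X.
Omar's domain is down to {R}, so Omar = R. So Kira can't be R.
Kira must be W (only option left). Remove W from Ivy.
Carol has just one choice, so Carol = V.
Erin must be T (only option left).
Ivy has just one choice, so Ivy = U.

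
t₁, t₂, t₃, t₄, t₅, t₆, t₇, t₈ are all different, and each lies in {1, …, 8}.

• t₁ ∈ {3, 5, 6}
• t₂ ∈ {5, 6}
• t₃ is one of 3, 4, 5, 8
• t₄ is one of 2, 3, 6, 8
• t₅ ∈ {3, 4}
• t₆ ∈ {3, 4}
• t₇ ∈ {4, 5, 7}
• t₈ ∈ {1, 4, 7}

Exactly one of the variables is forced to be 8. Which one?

t₃

Among the 8 variables, 1 fits only t₈ (and all 8 values in {1, 2, 3, 4, 5, 6, 7, 8} must be used), so t₈ = 1.
Among the 7 still-open variables, 2 fits only t₄ (and all 7 values in {2, 3, 4, 5, 6, 7, 8} must be used), so t₄ = 2.
The 6 still-open variables together cover exactly {3, 4, 5, 6, 7, 8} — 6 values for 6 variables — and 7 appears only in t₇'s list, so t₇ = 7.
The 5 still-open variables draw from only 5 values {3, 4, 5, 6, 8}, so each is used; only t₃ can be 8, hence t₃ = 8.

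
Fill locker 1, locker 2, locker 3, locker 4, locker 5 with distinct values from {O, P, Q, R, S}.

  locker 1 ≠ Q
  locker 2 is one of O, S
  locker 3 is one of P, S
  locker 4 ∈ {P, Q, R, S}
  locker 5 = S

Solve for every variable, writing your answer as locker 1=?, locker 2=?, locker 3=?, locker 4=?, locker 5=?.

locker 5 has just one choice, so locker 5 = S. So locker 1, locker 2, locker 3, locker 4 can't be S.
locker 2 must be O (only option left). Eliminate O elsewhere: locker 1.
locker 3's domain is down to {P}, so locker 3 = P. Eliminate P elsewhere: locker 1, locker 4.
locker 1 has just one choice, so locker 1 = R. Eliminate R elsewhere: locker 4.
locker 4 must be Q (only option left).

locker 1=R, locker 2=O, locker 3=P, locker 4=Q, locker 5=S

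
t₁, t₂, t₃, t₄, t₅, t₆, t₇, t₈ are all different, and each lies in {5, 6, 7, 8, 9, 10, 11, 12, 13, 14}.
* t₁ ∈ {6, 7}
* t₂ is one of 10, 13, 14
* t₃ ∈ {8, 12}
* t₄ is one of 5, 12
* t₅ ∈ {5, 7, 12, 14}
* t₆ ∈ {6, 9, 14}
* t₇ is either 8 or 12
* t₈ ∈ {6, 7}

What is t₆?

t₁ and t₈ share exactly the 2 values {6, 7}; by pigeonhole those values go to them, so strike 6, 7 from t₅, t₆.
The 2 variables t₃ and t₇ are confined to {8, 12}, which locks those values in; drop them from t₄, t₅.
That leaves t₄ = 5. Eliminate 5 elsewhere: t₅.
t₅ must be 14 (only option left). So t₂, t₆ can't be 14.
So t₆ = 9.

9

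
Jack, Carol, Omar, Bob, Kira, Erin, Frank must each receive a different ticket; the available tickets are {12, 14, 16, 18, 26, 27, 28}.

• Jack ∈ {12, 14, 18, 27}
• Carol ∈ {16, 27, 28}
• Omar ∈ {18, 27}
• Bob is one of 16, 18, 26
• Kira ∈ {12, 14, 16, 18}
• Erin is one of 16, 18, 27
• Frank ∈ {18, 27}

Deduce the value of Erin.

16

The 7 variables together cover exactly {12, 14, 16, 18, 26, 27, 28} — 7 values for 7 variables — and 26 appears only in Bob's list, so Bob = 26.
The 6 still-open variables draw from only 6 values {12, 14, 16, 18, 27, 28}, so each is used; only Carol can be 28, hence Carol = 28.
Omar and Frank between them cover only {18, 27} — a naked pair. Remove those values from Jack, Kira, Erin.
So Erin = 16.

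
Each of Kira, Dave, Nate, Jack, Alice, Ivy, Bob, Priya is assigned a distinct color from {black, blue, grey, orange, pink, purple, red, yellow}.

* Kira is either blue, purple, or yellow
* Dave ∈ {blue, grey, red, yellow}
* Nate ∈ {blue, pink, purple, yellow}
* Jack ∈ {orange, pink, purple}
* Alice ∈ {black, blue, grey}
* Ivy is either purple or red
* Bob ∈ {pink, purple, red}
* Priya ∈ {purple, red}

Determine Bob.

Among the 8 variables, black fits only Alice (and all 8 values in {black, blue, grey, orange, pink, purple, red, yellow} must be used), so Alice = black.
The 7 still-open variables together cover exactly {blue, grey, orange, pink, purple, red, yellow} — 7 values for 7 variables — and grey appears only in Dave's list, so Dave = grey.
Among the 6 still-open variables, orange fits only Jack (and all 6 values in {blue, orange, pink, purple, red, yellow} must be used), so Jack = orange.
Ivy and Priya between them cover only {purple, red} — a naked pair. Remove those values from Kira, Nate, Bob.
So Bob = pink.

pink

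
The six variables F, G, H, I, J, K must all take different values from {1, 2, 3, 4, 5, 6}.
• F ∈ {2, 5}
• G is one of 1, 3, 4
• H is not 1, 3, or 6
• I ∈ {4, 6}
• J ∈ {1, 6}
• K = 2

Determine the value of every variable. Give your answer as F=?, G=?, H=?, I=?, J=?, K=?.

K must be 2 (only option left). Strike 2 from F, H.
F's domain is down to {5}, so F = 5. Eliminate 5 elsewhere: H.
That leaves H = 4. So G, I can't be 4.
I has just one choice, so I = 6. So J can't be 6.
J must be 1 (only option left). Eliminate 1 elsewhere: G.
That leaves G = 3.

F=5, G=3, H=4, I=6, J=1, K=2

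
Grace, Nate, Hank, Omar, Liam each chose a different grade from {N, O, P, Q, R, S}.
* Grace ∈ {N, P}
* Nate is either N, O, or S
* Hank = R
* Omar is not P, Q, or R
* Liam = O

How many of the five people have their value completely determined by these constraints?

3

Hank has just one choice, so Hank = R.
Liam has just one choice, so Liam = O. Strike O from Nate, Omar.
Among the 3 still-open variables, P fits only Grace (and all 3 values in {N, P, S} must be used), so Grace = P.
Determined: Grace=P, Hank=R, Liam=O. The other people each still have more than one consistent value. That makes 3.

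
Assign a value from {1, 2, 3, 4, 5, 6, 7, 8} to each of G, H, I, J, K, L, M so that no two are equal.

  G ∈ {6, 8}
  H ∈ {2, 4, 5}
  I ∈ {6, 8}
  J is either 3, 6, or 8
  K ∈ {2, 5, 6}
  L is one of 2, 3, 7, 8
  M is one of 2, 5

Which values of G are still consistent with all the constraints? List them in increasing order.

Among the 7 variables, 4 fits only H (and all 7 values in {2, 3, 4, 5, 6, 7, 8} must be used), so H = 4.
The 6 still-open variables draw from only 6 values {2, 3, 5, 6, 7, 8}, so each is used; only L can be 7, hence L = 7.
Among the 5 still-open variables, 3 fits only J (and all 5 values in {2, 3, 5, 6, 8} must be used), so J = 3.
G and I share exactly the 2 values {6, 8}; by pigeonhole those values go to them, so strike 6, 8 from K.
No further eliminations apply; G can still be any of 6, 8.

6, 8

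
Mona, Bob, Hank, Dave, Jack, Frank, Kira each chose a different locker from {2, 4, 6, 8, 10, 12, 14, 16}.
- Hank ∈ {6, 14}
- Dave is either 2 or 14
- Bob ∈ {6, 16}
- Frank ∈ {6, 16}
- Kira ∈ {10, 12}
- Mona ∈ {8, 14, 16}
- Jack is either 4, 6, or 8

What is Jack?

4

Bob and Frank share exactly the 2 values {6, 16}; by pigeonhole those values go to them, so strike 6, 16 from Mona, Hank, Jack.
Hank's domain is down to {14}, so Hank = 14. Eliminate 14 elsewhere: Mona, Dave.
Dave must be 2 (only option left).
Mona's domain is down to {8}, so Mona = 8. Remove 8 from Jack.
So Jack = 4.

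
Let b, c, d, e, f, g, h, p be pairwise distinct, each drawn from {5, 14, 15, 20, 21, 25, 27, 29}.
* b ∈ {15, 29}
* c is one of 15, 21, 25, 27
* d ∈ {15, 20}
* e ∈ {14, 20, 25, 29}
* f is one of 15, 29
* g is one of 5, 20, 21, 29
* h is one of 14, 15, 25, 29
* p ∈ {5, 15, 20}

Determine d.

20

The 8 variables together cover exactly {5, 14, 15, 20, 21, 25, 27, 29} — 8 values for 8 variables — and 27 appears only in c's list, so c = 27.
The 7 still-open variables together cover exactly {5, 14, 15, 20, 21, 25, 29} — 7 values for 7 variables — and 21 appears only in g's list, so g = 21.
Among the 6 still-open variables, 5 fits only p (and all 6 values in {5, 14, 15, 20, 25, 29} must be used), so p = 5.
b and f between them cover only {15, 29} — a naked pair. Remove those values from d, e, h.
So d = 20.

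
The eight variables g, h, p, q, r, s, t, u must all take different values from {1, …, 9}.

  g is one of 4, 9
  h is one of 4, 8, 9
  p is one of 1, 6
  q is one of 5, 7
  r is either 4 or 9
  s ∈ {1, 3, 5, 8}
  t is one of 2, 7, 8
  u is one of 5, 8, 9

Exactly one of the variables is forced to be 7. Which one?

g and r between them cover only {4, 9} — a naked pair. Remove those values from h, u.
h's domain is down to {8}, so h = 8. So s, t, u can't be 8.
That leaves u = 5. Eliminate 5 elsewhere: q, s.
So 7 goes to q.

q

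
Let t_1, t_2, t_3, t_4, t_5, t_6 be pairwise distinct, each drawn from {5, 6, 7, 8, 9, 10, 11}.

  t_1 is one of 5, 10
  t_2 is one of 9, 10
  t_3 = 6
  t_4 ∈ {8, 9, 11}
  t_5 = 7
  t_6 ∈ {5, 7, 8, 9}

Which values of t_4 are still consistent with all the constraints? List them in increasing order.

8, 9, 11

t_3's domain is down to {6}, so t_3 = 6.
t_5's domain is down to {7}, so t_5 = 7. Strike 7 from t_6.
No further eliminations apply; t_4 can still be any of 8, 9, 11.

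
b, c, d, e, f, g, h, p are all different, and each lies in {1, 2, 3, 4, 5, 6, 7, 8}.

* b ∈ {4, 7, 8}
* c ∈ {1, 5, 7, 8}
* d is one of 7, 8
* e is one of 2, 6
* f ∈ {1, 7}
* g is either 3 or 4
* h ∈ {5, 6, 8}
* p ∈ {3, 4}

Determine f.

1

The 8 variables together cover exactly {1, 2, 3, 4, 5, 6, 7, 8} — 8 values for 8 variables — and 2 appears only in e's list, so e = 2.
The 7 still-open variables together cover exactly {1, 3, 4, 5, 6, 7, 8} — 7 values for 7 variables — and 6 appears only in h's list, so h = 6.
The 6 still-open variables draw from only 6 values {1, 3, 4, 5, 7, 8}, so each is used; only c can be 5, hence c = 5.
Among the 5 still-open variables, 1 fits only f (and all 5 values in {1, 3, 4, 7, 8} must be used), so f = 1.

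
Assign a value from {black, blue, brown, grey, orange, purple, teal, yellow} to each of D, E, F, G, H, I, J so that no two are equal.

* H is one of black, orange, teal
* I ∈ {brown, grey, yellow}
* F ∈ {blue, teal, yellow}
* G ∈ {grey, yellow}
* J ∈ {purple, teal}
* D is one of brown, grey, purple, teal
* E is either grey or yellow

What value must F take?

blue

E and G share exactly the 2 values {grey, yellow}; by pigeonhole those values go to them, so strike grey, yellow from D, F, I.
I has just one choice, so I = brown. Remove brown from D.
D and J share exactly the 2 values {purple, teal}; by pigeonhole those values go to them, so strike purple, teal from F, H.
So F = blue.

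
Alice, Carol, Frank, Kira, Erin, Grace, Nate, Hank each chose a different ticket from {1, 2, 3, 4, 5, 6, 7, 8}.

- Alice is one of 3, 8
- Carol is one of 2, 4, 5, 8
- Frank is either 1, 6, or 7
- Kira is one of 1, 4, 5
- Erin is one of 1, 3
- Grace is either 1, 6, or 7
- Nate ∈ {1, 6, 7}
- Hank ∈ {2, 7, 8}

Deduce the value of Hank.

The 3 variables Frank, Grace, Nate are confined to {1, 6, 7}, which locks those values in; drop them from Kira, Erin, Hank.
Erin's domain is down to {3}, so Erin = 3. Remove 3 from Alice.
That leaves Alice = 8. Eliminate 8 elsewhere: Carol, Hank.
So Hank = 2.

2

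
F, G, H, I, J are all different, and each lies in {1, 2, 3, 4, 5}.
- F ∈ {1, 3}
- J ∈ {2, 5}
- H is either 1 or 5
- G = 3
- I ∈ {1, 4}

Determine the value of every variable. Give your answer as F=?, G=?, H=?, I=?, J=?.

F=1, G=3, H=5, I=4, J=2

G must be 3 (only option left). Eliminate 3 elsewhere: F.
F has just one choice, so F = 1. Eliminate 1 elsewhere: H, I.
H must be 5 (only option left). Remove 5 from J.
That leaves I = 4.
J has just one choice, so J = 2.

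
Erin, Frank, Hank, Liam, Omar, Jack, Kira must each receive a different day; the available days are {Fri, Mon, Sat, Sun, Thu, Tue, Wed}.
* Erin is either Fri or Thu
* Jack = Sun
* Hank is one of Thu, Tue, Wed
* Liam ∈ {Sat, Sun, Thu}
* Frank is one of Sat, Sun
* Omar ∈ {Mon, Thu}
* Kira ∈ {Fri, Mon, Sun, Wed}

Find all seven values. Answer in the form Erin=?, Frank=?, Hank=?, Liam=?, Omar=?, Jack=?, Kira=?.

Erin=Fri, Frank=Sat, Hank=Tue, Liam=Thu, Omar=Mon, Jack=Sun, Kira=Wed

Jack has just one choice, so Jack = Sun. Eliminate Sun elsewhere: Frank, Liam, Kira.
Frank has just one choice, so Frank = Sat. Eliminate Sat elsewhere: Liam.
Liam must be Thu (only option left). Strike Thu from Erin, Hank, Omar.
Omar has just one choice, so Omar = Mon. Remove Mon from Kira.
Erin must be Fri (only option left). Eliminate Fri elsewhere: Kira.
Kira has just one choice, so Kira = Wed. Eliminate Wed elsewhere: Hank.
That leaves Hank = Tue.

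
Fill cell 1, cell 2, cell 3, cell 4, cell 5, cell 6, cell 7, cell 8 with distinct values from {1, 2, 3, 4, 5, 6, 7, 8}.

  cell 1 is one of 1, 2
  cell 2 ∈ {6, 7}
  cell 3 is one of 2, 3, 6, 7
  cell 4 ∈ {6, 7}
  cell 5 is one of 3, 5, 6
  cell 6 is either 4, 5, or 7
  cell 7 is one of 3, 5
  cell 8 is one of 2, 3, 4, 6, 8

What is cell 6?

4

The 8 variables together cover exactly {1, 2, 3, 4, 5, 6, 7, 8} — 8 values for 8 variables — and 1 appears only in cell 1's list, so cell 1 = 1.
The 7 still-open variables draw from only 7 values {2, 3, 4, 5, 6, 7, 8}, so each is used; only cell 8 can be 8, hence cell 8 = 8.
The 6 still-open variables together cover exactly {2, 3, 4, 5, 6, 7} — 6 values for 6 variables — and 2 appears only in cell 3's list, so cell 3 = 2.
The 5 still-open variables draw from only 5 values {3, 4, 5, 6, 7}, so each is used; only cell 6 can be 4, hence cell 6 = 4.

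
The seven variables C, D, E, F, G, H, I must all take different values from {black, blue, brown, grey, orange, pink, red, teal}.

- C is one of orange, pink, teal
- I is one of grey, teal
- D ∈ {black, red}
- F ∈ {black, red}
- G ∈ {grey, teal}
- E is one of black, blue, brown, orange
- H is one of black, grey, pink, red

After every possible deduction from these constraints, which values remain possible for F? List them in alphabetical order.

black, red

D and F share exactly the 2 values {black, red}; by pigeonhole those values go to them, so strike black, red from E, H.
The 2 variables G and I are confined to {grey, teal}, which locks those values in; drop them from C, H.
That leaves H = pink. So C can't be pink.
C's domain is down to {orange}, so C = orange. Strike orange from E.
No further eliminations apply; F can still be any of black, red.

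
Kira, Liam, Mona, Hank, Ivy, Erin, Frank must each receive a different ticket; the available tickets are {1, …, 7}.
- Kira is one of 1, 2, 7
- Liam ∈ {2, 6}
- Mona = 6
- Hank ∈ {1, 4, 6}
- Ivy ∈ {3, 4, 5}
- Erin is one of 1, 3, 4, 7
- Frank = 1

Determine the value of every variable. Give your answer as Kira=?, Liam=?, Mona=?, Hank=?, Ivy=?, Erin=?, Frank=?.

Mona's domain is down to {6}, so Mona = 6. So Liam, Hank can't be 6.
Frank must be 1 (only option left). So Kira, Hank, Erin can't be 1.
Liam must be 2 (only option left). So Kira can't be 2.
That leaves Hank = 4. Eliminate 4 elsewhere: Ivy, Erin.
Kira's domain is down to {7}, so Kira = 7. So Erin can't be 7.
Erin has just one choice, so Erin = 3. So Ivy can't be 3.
That leaves Ivy = 5.

Kira=7, Liam=2, Mona=6, Hank=4, Ivy=5, Erin=3, Frank=1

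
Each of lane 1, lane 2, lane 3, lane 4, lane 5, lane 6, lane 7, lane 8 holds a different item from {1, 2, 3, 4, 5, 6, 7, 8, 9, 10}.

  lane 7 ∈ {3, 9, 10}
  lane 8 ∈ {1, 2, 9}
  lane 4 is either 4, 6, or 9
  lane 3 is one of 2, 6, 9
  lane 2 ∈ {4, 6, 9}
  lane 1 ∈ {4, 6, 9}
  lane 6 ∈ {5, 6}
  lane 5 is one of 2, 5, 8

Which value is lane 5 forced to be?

8

The 3 variables lane 1, lane 2, lane 4 are confined to {4, 6, 9}, which locks those values in; drop them from lane 3, lane 6, lane 7, lane 8.
lane 3 must be 2 (only option left). So lane 5, lane 8 can't be 2.
lane 6's domain is down to {5}, so lane 6 = 5. Strike 5 from lane 5.
So lane 5 = 8.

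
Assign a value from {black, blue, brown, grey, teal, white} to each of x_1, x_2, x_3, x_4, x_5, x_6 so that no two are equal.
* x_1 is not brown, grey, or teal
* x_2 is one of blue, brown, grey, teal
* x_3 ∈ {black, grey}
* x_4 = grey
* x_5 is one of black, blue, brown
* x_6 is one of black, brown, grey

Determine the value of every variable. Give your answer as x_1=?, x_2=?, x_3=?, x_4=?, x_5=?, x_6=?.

x_1=white, x_2=teal, x_3=black, x_4=grey, x_5=blue, x_6=brown

x_4 has just one choice, so x_4 = grey. Eliminate grey elsewhere: x_2, x_3, x_6.
x_3 must be black (only option left). Remove black from x_1, x_5, x_6.
x_6 must be brown (only option left). Remove brown from x_2, x_5.
That leaves x_5 = blue. Remove blue from x_1, x_2.
That leaves x_1 = white.
That leaves x_2 = teal.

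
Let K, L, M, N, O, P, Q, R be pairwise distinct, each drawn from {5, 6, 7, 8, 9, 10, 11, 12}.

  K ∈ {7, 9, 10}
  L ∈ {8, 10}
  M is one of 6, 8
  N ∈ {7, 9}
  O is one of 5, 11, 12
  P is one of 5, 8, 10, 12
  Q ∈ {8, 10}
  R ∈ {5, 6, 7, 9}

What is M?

Among the 8 variables, 11 fits only O (and all 8 values in {5, 6, 7, 8, 9, 10, 11, 12} must be used), so O = 11.
The 7 still-open variables draw from only 7 values {5, 6, 7, 8, 9, 10, 12}, so each is used; only P can be 12, hence P = 12.
The 6 still-open variables draw from only 6 values {5, 6, 7, 8, 9, 10}, so each is used; only R can be 5, hence R = 5.
The 5 still-open variables draw from only 5 values {6, 7, 8, 9, 10}, so each is used; only M can be 6, hence M = 6.

6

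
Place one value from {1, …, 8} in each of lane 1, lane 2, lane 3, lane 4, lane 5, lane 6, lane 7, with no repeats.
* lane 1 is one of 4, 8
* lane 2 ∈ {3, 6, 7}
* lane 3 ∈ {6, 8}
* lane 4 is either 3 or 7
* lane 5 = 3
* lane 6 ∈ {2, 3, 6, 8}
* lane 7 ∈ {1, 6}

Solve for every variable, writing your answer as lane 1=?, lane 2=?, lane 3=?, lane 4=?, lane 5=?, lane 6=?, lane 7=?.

lane 5 must be 3 (only option left). Eliminate 3 elsewhere: lane 2, lane 4, lane 6.
That leaves lane 4 = 7. So lane 2 can't be 7.
lane 2 must be 6 (only option left). Eliminate 6 elsewhere: lane 3, lane 6, lane 7.
lane 3 has just one choice, so lane 3 = 8. Remove 8 from lane 1, lane 6.
lane 6 must be 2 (only option left).
lane 7 has just one choice, so lane 7 = 1.
That leaves lane 1 = 4.

lane 1=4, lane 2=6, lane 3=8, lane 4=7, lane 5=3, lane 6=2, lane 7=1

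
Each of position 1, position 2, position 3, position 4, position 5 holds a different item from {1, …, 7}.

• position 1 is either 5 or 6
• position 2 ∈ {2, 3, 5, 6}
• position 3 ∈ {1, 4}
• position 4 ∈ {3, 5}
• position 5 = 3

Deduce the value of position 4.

position 5 has just one choice, so position 5 = 3. Strike 3 from position 2, position 4.
So position 4 = 5.

5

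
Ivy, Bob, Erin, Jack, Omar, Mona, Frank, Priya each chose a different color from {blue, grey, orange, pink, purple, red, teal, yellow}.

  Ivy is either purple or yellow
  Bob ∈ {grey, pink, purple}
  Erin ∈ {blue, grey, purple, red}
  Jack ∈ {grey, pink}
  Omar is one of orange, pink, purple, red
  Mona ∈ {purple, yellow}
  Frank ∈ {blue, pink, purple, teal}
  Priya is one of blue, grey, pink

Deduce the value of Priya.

blue

The 8 variables together cover exactly {blue, grey, orange, pink, purple, red, teal, yellow} — 8 values for 8 variables — and orange appears only in Omar's list, so Omar = orange.
The 7 still-open variables together cover exactly {blue, grey, pink, purple, red, teal, yellow} — 7 values for 7 variables — and red appears only in Erin's list, so Erin = red.
The 6 still-open variables together cover exactly {blue, grey, pink, purple, teal, yellow} — 6 values for 6 variables — and teal appears only in Frank's list, so Frank = teal.
The 5 still-open variables together cover exactly {blue, grey, pink, purple, yellow} — 5 values for 5 variables — and blue appears only in Priya's list, so Priya = blue.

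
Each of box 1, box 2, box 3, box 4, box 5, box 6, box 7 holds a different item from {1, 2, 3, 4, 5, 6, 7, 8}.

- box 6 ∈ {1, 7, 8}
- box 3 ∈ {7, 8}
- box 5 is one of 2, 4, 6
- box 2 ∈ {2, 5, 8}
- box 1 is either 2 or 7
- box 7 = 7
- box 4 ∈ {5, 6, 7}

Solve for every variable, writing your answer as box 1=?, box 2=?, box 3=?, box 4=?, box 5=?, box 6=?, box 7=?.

box 7 must be 7 (only option left). So box 1, box 3, box 4, box 6 can't be 7.
box 1 must be 2 (only option left). Remove 2 from box 2, box 5.
box 3's domain is down to {8}, so box 3 = 8. So box 2, box 6 can't be 8.
box 6's domain is down to {1}, so box 6 = 1.
box 2 must be 5 (only option left). Strike 5 from box 4.
box 4's domain is down to {6}, so box 4 = 6. Strike 6 from box 5.
box 5 has just one choice, so box 5 = 4.

box 1=2, box 2=5, box 3=8, box 4=6, box 5=4, box 6=1, box 7=7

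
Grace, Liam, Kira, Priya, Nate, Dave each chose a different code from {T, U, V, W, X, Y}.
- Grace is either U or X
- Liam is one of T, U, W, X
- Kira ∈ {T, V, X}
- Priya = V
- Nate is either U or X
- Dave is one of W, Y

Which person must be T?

Kira

Priya must be V (only option left). Strike V from Kira.
The 5 still-open variables together cover exactly {T, U, W, X, Y} — 5 values for 5 variables — and Y appears only in Dave's list, so Dave = Y.
Among the 4 still-open variables, W fits only Liam (and all 4 values in {T, U, W, X} must be used), so Liam = W.
The 3 still-open variables together cover exactly {T, U, X} — 3 values for 3 variables — and T appears only in Kira's list, so Kira = T.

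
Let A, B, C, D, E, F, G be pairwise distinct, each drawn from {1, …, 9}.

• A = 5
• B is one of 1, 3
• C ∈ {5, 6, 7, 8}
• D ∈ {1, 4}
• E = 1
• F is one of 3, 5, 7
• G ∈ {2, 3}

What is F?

7

A's domain is down to {5}, so A = 5. Strike 5 from C, F.
E's domain is down to {1}, so E = 1. Strike 1 from B, D.
That leaves B = 3. Remove 3 from F, G.
So F = 7.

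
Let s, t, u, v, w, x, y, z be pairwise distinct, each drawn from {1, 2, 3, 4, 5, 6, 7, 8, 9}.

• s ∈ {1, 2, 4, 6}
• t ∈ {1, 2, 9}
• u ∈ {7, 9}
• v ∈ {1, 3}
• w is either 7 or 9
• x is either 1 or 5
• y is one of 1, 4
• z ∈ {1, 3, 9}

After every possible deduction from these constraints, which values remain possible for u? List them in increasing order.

The 8 variables draw from only 8 values {1, 2, 3, 4, 5, 6, 7, 9}, so each is used; only x can be 5, hence x = 5.
Among the 7 still-open variables, 6 fits only s (and all 7 values in {1, 2, 3, 4, 6, 7, 9} must be used), so s = 6.
The 6 still-open variables draw from only 6 values {1, 2, 3, 4, 7, 9}, so each is used; only t can be 2, hence t = 2.
Among the 5 still-open variables, 4 fits only y (and all 5 values in {1, 3, 4, 7, 9} must be used), so y = 4.
u and w share exactly the 2 values {7, 9}; by pigeonhole those values go to them, so strike 7, 9 from z.
No further eliminations apply; u can still be any of 7, 9.

7, 9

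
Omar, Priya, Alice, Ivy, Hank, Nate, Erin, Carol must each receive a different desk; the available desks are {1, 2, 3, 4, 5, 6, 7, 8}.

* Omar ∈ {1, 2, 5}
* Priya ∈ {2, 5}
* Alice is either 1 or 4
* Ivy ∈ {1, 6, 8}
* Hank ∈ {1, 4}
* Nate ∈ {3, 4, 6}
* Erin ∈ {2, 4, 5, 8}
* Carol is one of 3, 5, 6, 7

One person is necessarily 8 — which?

Erin

The 8 variables draw from only 8 values {1, 2, 3, 4, 5, 6, 7, 8}, so each is used; only Carol can be 7, hence Carol = 7.
Among the 7 still-open variables, 3 fits only Nate (and all 7 values in {1, 2, 3, 4, 5, 6, 8} must be used), so Nate = 3.
Among the 6 still-open variables, 6 fits only Ivy (and all 6 values in {1, 2, 4, 5, 6, 8} must be used), so Ivy = 6.
Among the 5 still-open variables, 8 fits only Erin (and all 5 values in {1, 2, 4, 5, 8} must be used), so Erin = 8.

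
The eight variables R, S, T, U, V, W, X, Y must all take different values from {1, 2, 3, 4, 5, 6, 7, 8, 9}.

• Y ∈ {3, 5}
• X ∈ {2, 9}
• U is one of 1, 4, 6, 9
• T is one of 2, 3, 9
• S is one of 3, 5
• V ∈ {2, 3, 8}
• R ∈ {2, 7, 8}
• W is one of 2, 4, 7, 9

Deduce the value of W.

S and Y share exactly the 2 values {3, 5}; by pigeonhole those values go to them, so strike 3, 5 from T, V.
T and X share exactly the 2 values {2, 9}; by pigeonhole those values go to them, so strike 2, 9 from R, U, V, W.
V's domain is down to {8}, so V = 8. Eliminate 8 elsewhere: R.
R's domain is down to {7}, so R = 7. Remove 7 from W.
So W = 4.

4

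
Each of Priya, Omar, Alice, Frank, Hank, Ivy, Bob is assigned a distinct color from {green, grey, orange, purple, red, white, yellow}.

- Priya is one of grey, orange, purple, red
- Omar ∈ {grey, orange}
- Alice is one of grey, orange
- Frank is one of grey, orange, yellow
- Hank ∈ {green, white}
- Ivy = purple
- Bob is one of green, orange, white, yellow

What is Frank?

Ivy's domain is down to {purple}, so Ivy = purple. Remove purple from Priya.
Among the 6 still-open variables, red fits only Priya (and all 6 values in {green, grey, orange, red, white, yellow} must be used), so Priya = red.
Omar and Alice between them cover only {grey, orange} — a naked pair. Remove those values from Frank, Bob.
So Frank = yellow.

yellow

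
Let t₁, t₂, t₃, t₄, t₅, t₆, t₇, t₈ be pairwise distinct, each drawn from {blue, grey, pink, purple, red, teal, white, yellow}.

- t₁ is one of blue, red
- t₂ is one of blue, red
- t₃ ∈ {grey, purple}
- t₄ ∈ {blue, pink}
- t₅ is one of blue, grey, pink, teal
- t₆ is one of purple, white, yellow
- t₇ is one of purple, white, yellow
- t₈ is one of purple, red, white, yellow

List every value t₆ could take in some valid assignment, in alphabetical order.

Among the 8 variables, teal fits only t₅ (and all 8 values in {blue, grey, pink, purple, red, teal, white, yellow} must be used), so t₅ = teal.
The 7 still-open variables together cover exactly {blue, grey, pink, purple, red, white, yellow} — 7 values for 7 variables — and grey appears only in t₃'s list, so t₃ = grey.
Among the 6 still-open variables, pink fits only t₄ (and all 6 values in {blue, pink, purple, red, white, yellow} must be used), so t₄ = pink.
t₁ and t₂ share exactly the 2 values {blue, red}; by pigeonhole those values go to them, so strike blue, red from t₈.
No further eliminations apply; t₆ can still be any of purple, white, yellow.

purple, white, yellow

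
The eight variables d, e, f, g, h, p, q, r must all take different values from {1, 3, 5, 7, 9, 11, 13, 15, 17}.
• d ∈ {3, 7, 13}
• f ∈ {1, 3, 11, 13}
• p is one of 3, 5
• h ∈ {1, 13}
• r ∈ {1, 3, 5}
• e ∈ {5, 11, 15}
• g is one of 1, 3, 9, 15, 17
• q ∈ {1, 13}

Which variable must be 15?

h and q between them cover only {1, 13} — a naked pair. Remove those values from d, f, g, r.
p and r share exactly the 2 values {3, 5}; by pigeonhole those values go to them, so strike 3, 5 from d, e, f, g.
d must be 7 (only option left).
That leaves f = 11. Strike 11 from e.
So 15 goes to e.

e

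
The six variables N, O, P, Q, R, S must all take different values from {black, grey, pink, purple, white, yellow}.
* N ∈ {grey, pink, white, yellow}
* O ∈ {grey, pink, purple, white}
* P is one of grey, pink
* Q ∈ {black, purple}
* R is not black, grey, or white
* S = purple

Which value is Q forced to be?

black

S has just one choice, so S = purple. Strike purple from O, Q, R.
So Q = black.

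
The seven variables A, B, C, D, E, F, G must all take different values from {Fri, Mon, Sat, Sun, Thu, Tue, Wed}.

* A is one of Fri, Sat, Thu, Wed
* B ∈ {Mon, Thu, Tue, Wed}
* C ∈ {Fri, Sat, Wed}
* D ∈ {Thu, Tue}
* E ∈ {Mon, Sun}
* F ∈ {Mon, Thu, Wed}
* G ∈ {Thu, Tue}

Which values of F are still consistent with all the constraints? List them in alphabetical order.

Mon, Wed

Among the 7 variables, Sun fits only E (and all 7 values in {Fri, Mon, Sat, Sun, Thu, Tue, Wed} must be used), so E = Sun.
D and G share exactly the 2 values {Thu, Tue}; by pigeonhole those values go to them, so strike Thu, Tue from A, B, F.
B and F share exactly the 2 values {Mon, Wed}; by pigeonhole those values go to them, so strike Mon, Wed from A, C.
No further eliminations apply; F can still be any of Mon, Wed.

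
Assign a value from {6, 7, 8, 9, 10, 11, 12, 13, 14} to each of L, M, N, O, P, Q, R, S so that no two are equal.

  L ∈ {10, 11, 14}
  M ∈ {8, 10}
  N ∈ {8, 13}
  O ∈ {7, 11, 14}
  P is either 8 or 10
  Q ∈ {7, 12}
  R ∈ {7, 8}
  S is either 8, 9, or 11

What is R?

Among the 8 variables, 9 fits only S (and all 8 values in {7, 8, 9, 10, 11, 12, 13, 14} must be used), so S = 9.
The 7 still-open variables draw from only 7 values {7, 8, 10, 11, 12, 13, 14}, so each is used; only Q can be 12, hence Q = 12.
The 6 still-open variables together cover exactly {7, 8, 10, 11, 13, 14} — 6 values for 6 variables — and 13 appears only in N's list, so N = 13.
M and P between them cover only {8, 10} — a naked pair. Remove those values from L, R.
So R = 7.

7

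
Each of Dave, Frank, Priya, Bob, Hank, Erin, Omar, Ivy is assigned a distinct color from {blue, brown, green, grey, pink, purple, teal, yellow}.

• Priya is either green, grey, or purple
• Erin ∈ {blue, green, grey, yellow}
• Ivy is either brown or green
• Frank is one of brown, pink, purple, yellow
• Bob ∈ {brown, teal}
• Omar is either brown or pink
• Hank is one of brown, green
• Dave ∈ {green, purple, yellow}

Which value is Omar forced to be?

Among the 8 variables, blue fits only Erin (and all 8 values in {blue, brown, green, grey, pink, purple, teal, yellow} must be used), so Erin = blue.
The 7 still-open variables draw from only 7 values {brown, green, grey, pink, purple, teal, yellow}, so each is used; only Priya can be grey, hence Priya = grey.
The 6 still-open variables draw from only 6 values {brown, green, pink, purple, teal, yellow}, so each is used; only Bob can be teal, hence Bob = teal.
Hank and Ivy share exactly the 2 values {brown, green}; by pigeonhole those values go to them, so strike brown, green from Dave, Frank, Omar.
So Omar = pink.

pink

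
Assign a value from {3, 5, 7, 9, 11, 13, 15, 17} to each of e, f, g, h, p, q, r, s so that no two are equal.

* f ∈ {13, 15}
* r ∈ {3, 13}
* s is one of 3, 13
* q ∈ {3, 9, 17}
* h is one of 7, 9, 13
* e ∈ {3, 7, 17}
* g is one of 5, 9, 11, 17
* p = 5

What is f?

p must be 5 (only option left). Strike 5 from g.
The 7 still-open variables draw from only 7 values {3, 7, 9, 11, 13, 15, 17}, so each is used; only g can be 11, hence g = 11.
The 6 still-open variables together cover exactly {3, 7, 9, 13, 15, 17} — 6 values for 6 variables — and 15 appears only in f's list, so f = 15.

15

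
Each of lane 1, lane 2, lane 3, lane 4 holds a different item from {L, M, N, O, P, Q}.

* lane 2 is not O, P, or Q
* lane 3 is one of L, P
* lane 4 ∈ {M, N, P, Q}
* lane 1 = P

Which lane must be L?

lane 3

lane 1 must be P (only option left). Eliminate P elsewhere: lane 3, lane 4.
So L goes to lane 3.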